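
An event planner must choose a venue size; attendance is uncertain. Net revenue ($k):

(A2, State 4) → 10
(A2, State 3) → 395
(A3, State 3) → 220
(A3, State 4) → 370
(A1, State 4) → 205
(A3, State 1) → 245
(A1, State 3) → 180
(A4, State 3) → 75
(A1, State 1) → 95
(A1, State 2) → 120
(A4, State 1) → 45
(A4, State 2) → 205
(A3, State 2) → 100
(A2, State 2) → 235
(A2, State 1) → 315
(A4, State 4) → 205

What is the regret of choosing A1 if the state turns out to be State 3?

Best payoff under State 3 is 395.
Regret = 395 − 180 = 215.

215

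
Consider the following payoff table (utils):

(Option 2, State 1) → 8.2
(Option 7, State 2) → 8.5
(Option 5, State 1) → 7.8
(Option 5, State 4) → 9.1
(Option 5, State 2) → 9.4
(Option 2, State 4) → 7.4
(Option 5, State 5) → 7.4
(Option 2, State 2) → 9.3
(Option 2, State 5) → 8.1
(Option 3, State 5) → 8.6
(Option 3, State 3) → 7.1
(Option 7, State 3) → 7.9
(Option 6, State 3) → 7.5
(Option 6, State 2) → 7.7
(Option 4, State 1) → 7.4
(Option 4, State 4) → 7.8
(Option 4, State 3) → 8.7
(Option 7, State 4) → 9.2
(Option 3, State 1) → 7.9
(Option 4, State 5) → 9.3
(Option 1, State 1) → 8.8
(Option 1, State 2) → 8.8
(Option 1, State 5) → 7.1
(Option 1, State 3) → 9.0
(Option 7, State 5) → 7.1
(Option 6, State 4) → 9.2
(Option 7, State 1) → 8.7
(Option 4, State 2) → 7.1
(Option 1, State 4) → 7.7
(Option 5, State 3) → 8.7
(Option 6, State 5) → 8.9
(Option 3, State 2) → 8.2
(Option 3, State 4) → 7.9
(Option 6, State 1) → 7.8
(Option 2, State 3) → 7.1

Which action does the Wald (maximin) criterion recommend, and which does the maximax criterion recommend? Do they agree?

maximin → Option 6; maximax → Option 5 (disagree)

Row minima: Option 1=7.1, Option 2=7.1, Option 3=7.1, Option 4=7.1, Option 5=7.4, Option 6=7.5, Option 7=7.1
Best worst-case = 7.5 → Option 6.
Row maxima: Option 1=9.0, Option 2=9.3, Option 3=8.6, Option 4=9.3, Option 5=9.4, Option 6=9.2, Option 7=9.2
Best best-case = 9.4 → Option 5.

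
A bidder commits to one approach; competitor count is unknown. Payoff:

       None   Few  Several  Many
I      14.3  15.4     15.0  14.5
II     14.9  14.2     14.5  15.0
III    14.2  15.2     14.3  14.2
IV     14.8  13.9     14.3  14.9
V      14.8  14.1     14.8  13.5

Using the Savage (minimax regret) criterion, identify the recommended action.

I

Column bests: None=14.9, Few=15.4, Several=15.0, Many=15.0.
I regrets: 0.6, 0.0, 0.0, 0.5 → max 0.6
II regrets: 0.0, 1.2, 0.5, 0.0 → max 1.2
III regrets: 0.7, 0.2, 0.7, 0.8 → max 0.8
IV regrets: 0.1, 1.5, 0.7, 0.1 → max 1.5
V regrets: 0.1, 1.3, 0.2, 1.5 → max 1.5
Smallest max regret = 0.6 → I.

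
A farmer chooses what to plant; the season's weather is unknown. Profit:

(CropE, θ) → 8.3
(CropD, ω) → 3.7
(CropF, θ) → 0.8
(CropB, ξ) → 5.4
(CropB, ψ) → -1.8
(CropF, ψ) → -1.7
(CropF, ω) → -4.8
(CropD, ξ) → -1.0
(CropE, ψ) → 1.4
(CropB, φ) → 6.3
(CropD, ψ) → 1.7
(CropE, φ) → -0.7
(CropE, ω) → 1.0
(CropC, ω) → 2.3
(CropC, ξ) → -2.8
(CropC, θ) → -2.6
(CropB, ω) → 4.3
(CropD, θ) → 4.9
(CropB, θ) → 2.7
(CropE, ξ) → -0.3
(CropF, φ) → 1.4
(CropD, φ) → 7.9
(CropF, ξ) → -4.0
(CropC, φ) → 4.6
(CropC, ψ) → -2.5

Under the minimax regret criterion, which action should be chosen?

Column bests: θ=8.3, φ=7.9, ψ=1.7, ω=4.3, ξ=5.4.
CropF regrets: 7.5, 6.5, 3.4, 9.1, 9.4 → max 9.4
CropC regrets: 10.9, 3.3, 4.2, 2.0, 8.2 → max 10.9
CropB regrets: 5.6, 1.6, 3.5, 0.0, 0.0 → max 5.6
CropD regrets: 3.4, 0.0, 0.0, 0.6, 6.4 → max 6.4
CropE regrets: 0.0, 8.6, 0.3, 3.3, 5.7 → max 8.6
Smallest max regret = 5.6 → CropB.

CropB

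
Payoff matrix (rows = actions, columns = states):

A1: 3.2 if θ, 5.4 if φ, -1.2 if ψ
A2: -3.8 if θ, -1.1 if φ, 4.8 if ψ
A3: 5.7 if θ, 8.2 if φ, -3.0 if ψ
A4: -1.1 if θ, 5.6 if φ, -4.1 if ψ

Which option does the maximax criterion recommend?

A3

Row maxima: A1=5.4, A2=4.8, A3=8.2, A4=5.6
Best best-case = 8.2 → A3.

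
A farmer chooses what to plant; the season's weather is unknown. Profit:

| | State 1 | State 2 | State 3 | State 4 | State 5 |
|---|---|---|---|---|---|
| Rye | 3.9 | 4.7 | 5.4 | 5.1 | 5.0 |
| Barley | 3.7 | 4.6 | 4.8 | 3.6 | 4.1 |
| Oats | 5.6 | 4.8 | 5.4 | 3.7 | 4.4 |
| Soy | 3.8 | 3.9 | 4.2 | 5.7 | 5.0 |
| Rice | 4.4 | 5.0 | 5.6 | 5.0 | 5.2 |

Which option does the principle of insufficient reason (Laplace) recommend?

Rice

Row averages: Rye=4.82, Barley=4.16, Oats=4.78, Soy=4.52, Rice=5.04
Highest average = 5.04 → Rice.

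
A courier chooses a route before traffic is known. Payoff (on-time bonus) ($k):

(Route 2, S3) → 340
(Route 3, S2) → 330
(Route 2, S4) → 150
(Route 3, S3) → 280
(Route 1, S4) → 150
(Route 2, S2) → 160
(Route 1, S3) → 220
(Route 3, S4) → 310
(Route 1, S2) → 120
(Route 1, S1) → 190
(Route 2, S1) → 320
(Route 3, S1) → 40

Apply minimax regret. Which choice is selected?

Column bests: S1=320, S2=330, S3=340, S4=310.
Route 1 regrets: 130, 210, 120, 160 → max 210
Route 2 regrets: 0, 170, 0, 160 → max 170
Route 3 regrets: 280, 0, 60, 0 → max 280
Smallest max regret = 170 → Route 2.

Route 2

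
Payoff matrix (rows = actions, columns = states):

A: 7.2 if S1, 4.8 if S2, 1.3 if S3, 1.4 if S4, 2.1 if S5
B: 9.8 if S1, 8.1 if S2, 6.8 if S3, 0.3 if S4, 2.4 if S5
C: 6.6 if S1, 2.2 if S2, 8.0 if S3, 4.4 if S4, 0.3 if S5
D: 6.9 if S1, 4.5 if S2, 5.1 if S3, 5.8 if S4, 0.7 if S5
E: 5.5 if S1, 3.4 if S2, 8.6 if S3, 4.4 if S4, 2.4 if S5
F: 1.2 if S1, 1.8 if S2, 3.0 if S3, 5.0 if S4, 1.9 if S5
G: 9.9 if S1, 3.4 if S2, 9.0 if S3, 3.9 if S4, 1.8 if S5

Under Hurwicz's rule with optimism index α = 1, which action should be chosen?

G

A: 1·7.2 + 0·1.3 = 7.2
B: 1·9.8 + 0·0.3 = 9.8
C: 1·8.0 + 0·0.3 = 8
D: 1·6.9 + 0·0.7 = 6.9
E: 1·8.6 + 0·2.4 = 8.6
F: 1·5.0 + 0·1.2 = 5
G: 1·9.9 + 0·1.8 = 9.9
Highest Hurwicz score = 9.9 → G.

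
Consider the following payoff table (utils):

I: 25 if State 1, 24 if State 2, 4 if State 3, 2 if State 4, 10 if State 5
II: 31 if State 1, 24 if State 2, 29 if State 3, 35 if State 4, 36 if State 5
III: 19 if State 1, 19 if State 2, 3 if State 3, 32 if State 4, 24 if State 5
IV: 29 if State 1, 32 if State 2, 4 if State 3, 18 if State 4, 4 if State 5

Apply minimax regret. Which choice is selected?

Column bests: State 1=31, State 2=32, State 3=29, State 4=35, State 5=36.
I regrets: 6, 8, 25, 33, 26 → max 33
II regrets: 0, 8, 0, 0, 0 → max 8
III regrets: 12, 13, 26, 3, 12 → max 26
IV regrets: 2, 0, 25, 17, 32 → max 32
Smallest max regret = 8 → II.

II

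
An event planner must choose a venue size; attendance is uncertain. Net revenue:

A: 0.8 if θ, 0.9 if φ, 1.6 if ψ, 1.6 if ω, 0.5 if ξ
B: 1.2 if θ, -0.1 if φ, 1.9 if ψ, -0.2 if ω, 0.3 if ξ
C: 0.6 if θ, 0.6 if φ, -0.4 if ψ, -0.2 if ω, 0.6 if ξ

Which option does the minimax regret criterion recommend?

Column bests: θ=1.2, φ=0.9, ψ=1.9, ω=1.6, ξ=0.6.
A regrets: 0.4, 0.0, 0.3, 0.0, 0.1 → max 0.4
B regrets: 0.0, 1.0, 0.0, 1.8, 0.3 → max 1.8
C regrets: 0.6, 0.3, 2.3, 1.8, 0.0 → max 2.3
Smallest max regret = 0.4 → A.

A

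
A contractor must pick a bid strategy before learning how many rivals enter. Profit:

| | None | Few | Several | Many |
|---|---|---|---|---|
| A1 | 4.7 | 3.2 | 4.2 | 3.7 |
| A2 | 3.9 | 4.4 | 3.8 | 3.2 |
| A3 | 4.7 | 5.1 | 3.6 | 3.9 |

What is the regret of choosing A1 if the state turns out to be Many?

0.2

Best payoff under Many is 3.9.
Regret = 3.9 − 3.7 = 0.2.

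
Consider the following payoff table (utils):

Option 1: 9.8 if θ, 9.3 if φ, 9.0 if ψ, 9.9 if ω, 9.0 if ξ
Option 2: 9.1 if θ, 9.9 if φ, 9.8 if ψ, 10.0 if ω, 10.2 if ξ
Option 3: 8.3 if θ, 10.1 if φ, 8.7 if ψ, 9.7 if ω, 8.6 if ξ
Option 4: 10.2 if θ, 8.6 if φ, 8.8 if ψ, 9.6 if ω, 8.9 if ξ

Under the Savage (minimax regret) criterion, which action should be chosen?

Column bests: θ=10.2, φ=10.1, ψ=9.8, ω=10.0, ξ=10.2.
Option 1 regrets: 0.4, 0.8, 0.8, 0.1, 1.2 → max 1.2
Option 2 regrets: 1.1, 0.2, 0.0, 0.0, 0.0 → max 1.1
Option 3 regrets: 1.9, 0.0, 1.1, 0.3, 1.6 → max 1.9
Option 4 regrets: 0.0, 1.5, 1.0, 0.4, 1.3 → max 1.5
Smallest max regret = 1.1 → Option 2.

Option 2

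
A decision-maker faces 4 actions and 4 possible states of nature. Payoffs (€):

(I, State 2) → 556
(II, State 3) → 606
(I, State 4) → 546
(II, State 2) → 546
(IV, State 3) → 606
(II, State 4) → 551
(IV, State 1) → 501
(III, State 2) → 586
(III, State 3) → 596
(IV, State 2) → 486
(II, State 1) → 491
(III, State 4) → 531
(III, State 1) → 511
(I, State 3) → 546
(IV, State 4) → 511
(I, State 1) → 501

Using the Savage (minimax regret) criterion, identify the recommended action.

Column bests: State 1=511, State 2=586, State 3=606, State 4=551.
I regrets: 10, 30, 60, 5 → max 60
II regrets: 20, 40, 0, 0 → max 40
III regrets: 0, 0, 10, 20 → max 20
IV regrets: 10, 100, 0, 40 → max 100
Smallest max regret = 20 → III.

III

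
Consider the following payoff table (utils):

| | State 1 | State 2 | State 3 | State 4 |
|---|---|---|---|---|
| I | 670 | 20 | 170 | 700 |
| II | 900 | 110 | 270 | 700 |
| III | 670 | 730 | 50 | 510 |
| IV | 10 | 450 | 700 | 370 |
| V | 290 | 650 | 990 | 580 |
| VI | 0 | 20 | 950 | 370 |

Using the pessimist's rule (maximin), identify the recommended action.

Row minima: I=20, II=110, III=50, IV=10, V=290, VI=0
Best worst-case = 290 → V.

V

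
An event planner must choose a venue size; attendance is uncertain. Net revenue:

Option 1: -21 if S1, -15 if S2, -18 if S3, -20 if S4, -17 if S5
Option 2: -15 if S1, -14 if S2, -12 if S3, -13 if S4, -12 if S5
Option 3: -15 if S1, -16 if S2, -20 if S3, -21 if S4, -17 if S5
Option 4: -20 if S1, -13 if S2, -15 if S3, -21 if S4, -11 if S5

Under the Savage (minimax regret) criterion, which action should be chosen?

Column bests: S1=-15, S2=-13, S3=-12, S4=-13, S5=-11.
Option 1 regrets: 6, 2, 6, 7, 6 → max 7
Option 2 regrets: 0, 1, 0, 0, 1 → max 1
Option 3 regrets: 0, 3, 8, 8, 6 → max 8
Option 4 regrets: 5, 0, 3, 8, 0 → max 8
Smallest max regret = 1 → Option 2.

Option 2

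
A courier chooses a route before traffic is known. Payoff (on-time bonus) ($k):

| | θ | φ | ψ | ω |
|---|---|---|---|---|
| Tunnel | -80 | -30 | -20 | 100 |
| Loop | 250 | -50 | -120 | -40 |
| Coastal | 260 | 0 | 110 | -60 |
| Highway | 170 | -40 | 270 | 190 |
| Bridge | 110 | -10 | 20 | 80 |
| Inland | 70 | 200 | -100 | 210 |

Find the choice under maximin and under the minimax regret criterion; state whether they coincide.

maximin → Bridge; minimax regret → Highway (disagree)

Row minima: Tunnel=-80, Loop=-120, Coastal=-60, Highway=-40, Bridge=-10, Inland=-100
Best worst-case = -10 → Bridge.
Column bests: θ=260, φ=200, ψ=270, ω=210.
Tunnel regrets: 340, 230, 290, 110 → max 340
Loop regrets: 10, 250, 390, 250 → max 390
Coastal regrets: 0, 200, 160, 270 → max 270
Highway regrets: 90, 240, 0, 20 → max 240
Bridge regrets: 150, 210, 250, 130 → max 250
Inland regrets: 190, 0, 370, 0 → max 370
Smallest max regret = 240 → Highway.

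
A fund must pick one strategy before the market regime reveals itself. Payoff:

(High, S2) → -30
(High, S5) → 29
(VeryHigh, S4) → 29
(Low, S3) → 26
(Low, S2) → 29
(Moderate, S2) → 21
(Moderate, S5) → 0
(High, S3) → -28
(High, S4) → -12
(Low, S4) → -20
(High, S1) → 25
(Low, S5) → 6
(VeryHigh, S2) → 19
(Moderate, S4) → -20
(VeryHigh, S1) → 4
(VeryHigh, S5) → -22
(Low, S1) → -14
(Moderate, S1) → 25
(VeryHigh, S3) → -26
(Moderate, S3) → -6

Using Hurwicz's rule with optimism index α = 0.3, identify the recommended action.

Low

Low: 0.3·29 + 0.7·(-20) = -5.3
Moderate: 0.3·25 + 0.7·(-20) = -6.5
High: 0.3·29 + 0.7·(-30) = -12.3
VeryHigh: 0.3·29 + 0.7·(-26) = -9.5
Highest Hurwicz score = -5.3 → Low.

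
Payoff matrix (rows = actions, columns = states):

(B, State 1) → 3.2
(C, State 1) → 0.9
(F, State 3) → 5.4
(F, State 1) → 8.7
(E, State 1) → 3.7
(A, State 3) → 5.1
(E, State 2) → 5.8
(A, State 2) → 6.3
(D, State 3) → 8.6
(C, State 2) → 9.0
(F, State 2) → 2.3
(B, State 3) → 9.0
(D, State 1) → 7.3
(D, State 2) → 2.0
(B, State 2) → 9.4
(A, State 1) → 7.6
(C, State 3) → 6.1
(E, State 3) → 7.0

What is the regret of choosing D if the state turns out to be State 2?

Best payoff under State 2 is 9.4.
Regret = 9.4 − 2.0 = 7.4.

7.4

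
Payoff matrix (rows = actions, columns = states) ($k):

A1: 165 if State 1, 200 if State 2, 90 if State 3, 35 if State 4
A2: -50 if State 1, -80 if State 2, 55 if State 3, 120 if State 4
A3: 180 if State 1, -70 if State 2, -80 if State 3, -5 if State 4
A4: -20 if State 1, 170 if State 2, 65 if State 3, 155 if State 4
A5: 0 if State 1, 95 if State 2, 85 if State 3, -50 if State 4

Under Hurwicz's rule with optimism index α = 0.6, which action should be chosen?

A1: 0.6·200 + 0.4·35 = 134
A2: 0.6·120 + 0.4·(-80) = 40
A3: 0.6·180 + 0.4·(-80) = 76
A4: 0.6·170 + 0.4·(-20) = 94
A5: 0.6·95 + 0.4·(-50) = 37
Highest Hurwicz score = 134 → A1.

A1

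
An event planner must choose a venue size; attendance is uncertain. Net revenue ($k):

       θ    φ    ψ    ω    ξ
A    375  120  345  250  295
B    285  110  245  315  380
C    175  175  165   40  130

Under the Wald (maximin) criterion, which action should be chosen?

A

Row minima: A=120, B=110, C=40
Best worst-case = 120 → A.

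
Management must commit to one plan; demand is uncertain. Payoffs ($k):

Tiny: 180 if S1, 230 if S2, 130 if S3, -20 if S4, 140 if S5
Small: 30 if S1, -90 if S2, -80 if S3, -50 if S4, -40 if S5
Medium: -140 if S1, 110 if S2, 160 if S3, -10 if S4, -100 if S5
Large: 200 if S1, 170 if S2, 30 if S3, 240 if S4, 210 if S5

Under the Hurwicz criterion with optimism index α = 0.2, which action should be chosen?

Large

Tiny: 0.2·230 + 0.8·(-20) = 30
Small: 0.2·30 + 0.8·(-90) = -66
Medium: 0.2·160 + 0.8·(-140) = -80
Large: 0.2·240 + 0.8·30 = 72
Highest Hurwicz score = 72 → Large.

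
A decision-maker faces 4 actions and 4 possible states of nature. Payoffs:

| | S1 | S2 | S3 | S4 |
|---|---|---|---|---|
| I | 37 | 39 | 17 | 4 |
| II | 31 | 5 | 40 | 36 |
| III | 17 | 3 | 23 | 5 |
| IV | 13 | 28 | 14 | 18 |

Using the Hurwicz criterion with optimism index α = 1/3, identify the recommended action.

I: 1/3·39 + 2/3·4 = 47/3
II: 1/3·40 + 2/3·5 = 50/3
III: 1/3·23 + 2/3·3 = 29/3
IV: 1/3·28 + 2/3·13 = 18
Highest Hurwicz score = 18 → IV.

IV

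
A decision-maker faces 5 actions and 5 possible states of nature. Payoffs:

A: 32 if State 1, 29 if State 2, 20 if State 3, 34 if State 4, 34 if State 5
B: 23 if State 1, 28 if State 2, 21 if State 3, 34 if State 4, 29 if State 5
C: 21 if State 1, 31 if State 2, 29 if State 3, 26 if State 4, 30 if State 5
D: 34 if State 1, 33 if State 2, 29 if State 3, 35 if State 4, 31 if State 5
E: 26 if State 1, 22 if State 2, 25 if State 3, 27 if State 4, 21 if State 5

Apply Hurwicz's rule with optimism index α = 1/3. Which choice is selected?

A: 1/3·34 + 2/3·20 = 74/3
B: 1/3·34 + 2/3·21 = 76/3
C: 1/3·31 + 2/3·21 = 73/3
D: 1/3·35 + 2/3·29 = 31
E: 1/3·27 + 2/3·21 = 23
Highest Hurwicz score = 31 → D.

D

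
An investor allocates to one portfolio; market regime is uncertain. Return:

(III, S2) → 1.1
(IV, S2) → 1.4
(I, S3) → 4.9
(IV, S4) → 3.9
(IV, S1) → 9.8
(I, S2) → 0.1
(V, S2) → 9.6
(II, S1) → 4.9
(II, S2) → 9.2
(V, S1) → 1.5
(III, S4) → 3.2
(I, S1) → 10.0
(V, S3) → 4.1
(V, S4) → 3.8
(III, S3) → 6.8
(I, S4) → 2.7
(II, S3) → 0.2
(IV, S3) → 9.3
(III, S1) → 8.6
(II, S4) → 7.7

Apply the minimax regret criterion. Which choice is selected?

IV

Column bests: S1=10.0, S2=9.6, S3=9.3, S4=7.7.
I regrets: 0.0, 9.5, 4.4, 5.0 → max 9.5
II regrets: 5.1, 0.4, 9.1, 0.0 → max 9.1
III regrets: 1.4, 8.5, 2.5, 4.5 → max 8.5
IV regrets: 0.2, 8.2, 0.0, 3.8 → max 8.2
V regrets: 8.5, 0.0, 5.2, 3.9 → max 8.5
Smallest max regret = 8.2 → IV.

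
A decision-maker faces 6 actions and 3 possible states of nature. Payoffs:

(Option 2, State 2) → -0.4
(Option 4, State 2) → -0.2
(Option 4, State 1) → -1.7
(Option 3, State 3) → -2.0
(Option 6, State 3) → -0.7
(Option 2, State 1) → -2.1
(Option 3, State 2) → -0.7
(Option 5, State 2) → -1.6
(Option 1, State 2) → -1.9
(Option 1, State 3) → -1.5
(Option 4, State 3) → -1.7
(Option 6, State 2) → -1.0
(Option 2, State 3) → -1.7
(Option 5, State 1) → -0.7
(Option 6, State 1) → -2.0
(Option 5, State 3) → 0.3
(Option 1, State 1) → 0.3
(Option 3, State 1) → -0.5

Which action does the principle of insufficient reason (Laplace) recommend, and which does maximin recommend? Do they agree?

Row averages: Option 1=-31/30, Option 2=-1.4, Option 3=-16/15, Option 4=-1.2, Option 5=-2/3, Option 6=-37/30
Highest average = -2/3 → Option 5.
Row minima: Option 1=-1.9, Option 2=-2.1, Option 3=-2.0, Option 4=-1.7, Option 5=-1.6, Option 6=-2.0
Best worst-case = -1.6 → Option 5.

laplace → Option 5; maximin → Option 5 (agree)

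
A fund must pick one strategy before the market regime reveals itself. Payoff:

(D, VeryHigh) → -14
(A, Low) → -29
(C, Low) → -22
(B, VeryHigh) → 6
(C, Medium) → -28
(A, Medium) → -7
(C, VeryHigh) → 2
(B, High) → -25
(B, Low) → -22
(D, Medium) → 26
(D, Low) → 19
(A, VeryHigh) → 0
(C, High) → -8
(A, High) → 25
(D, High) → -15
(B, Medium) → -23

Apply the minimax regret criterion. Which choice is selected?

Column bests: Low=19, Medium=26, High=25, VeryHigh=6.
A regrets: 48, 33, 0, 6 → max 48
B regrets: 41, 49, 50, 0 → max 50
C regrets: 41, 54, 33, 4 → max 54
D regrets: 0, 0, 40, 20 → max 40
Smallest max regret = 40 → D.

D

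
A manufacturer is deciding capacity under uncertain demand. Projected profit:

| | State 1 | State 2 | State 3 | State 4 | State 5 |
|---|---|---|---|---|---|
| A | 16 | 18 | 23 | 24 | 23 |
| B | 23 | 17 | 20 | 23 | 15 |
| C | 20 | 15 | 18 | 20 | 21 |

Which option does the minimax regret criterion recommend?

Column bests: State 1=23, State 2=18, State 3=23, State 4=24, State 5=23.
A regrets: 7, 0, 0, 0, 0 → max 7
B regrets: 0, 1, 3, 1, 8 → max 8
C regrets: 3, 3, 5, 4, 2 → max 5
Smallest max regret = 5 → C.

C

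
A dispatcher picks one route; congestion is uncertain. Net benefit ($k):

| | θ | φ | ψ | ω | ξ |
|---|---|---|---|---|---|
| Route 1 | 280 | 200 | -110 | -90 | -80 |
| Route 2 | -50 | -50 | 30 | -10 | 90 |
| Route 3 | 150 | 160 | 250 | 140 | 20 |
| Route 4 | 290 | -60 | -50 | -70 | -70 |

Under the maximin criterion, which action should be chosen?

Route 3

Row minima: Route 1=-110, Route 2=-50, Route 3=20, Route 4=-70
Best worst-case = 20 → Route 3.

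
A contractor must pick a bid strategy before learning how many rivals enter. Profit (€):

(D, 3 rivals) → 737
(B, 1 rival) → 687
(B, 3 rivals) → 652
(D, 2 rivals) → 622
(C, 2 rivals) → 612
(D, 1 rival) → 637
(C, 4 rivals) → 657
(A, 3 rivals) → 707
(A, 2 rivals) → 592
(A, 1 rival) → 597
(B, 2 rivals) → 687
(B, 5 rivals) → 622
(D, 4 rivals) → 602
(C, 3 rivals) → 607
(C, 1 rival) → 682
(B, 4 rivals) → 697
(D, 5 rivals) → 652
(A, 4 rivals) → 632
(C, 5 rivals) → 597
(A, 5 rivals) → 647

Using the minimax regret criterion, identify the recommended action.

Column bests: 1 rival=687, 2 rivals=687, 3 rivals=737, 4 rivals=697, 5 rivals=652.
A regrets: 90, 95, 30, 65, 5 → max 95
B regrets: 0, 0, 85, 0, 30 → max 85
C regrets: 5, 75, 130, 40, 55 → max 130
D regrets: 50, 65, 0, 95, 0 → max 95
Smallest max regret = 85 → B.

B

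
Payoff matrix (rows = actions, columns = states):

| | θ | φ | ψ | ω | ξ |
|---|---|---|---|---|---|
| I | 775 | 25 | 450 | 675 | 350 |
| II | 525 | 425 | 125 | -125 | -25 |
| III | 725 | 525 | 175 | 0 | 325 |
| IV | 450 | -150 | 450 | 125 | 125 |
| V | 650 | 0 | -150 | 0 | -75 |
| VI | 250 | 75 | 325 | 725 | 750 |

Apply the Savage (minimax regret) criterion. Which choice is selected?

I

Column bests: θ=775, φ=525, ψ=450, ω=725, ξ=750.
I regrets: 0, 500, 0, 50, 400 → max 500
II regrets: 250, 100, 325, 850, 775 → max 850
III regrets: 50, 0, 275, 725, 425 → max 725
IV regrets: 325, 675, 0, 600, 625 → max 675
V regrets: 125, 525, 600, 725, 825 → max 825
VI regrets: 525, 450, 125, 0, 0 → max 525
Smallest max regret = 500 → I.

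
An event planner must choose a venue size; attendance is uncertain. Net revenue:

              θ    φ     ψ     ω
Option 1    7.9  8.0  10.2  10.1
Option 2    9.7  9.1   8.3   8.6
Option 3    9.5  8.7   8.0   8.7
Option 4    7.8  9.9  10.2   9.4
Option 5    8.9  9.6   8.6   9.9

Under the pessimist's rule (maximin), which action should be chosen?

Option 5

Row minima: Option 1=7.9, Option 2=8.3, Option 3=8.0, Option 4=7.8, Option 5=8.6
Best worst-case = 8.6 → Option 5.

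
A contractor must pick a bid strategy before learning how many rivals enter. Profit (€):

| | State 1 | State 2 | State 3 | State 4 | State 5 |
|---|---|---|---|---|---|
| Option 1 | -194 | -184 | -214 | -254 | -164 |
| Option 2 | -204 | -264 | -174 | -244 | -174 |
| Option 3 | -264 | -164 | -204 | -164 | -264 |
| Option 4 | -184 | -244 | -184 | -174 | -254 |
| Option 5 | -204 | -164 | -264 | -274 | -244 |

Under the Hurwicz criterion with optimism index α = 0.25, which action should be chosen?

Option 1

Option 1: 0.25·(-164) + 0.75·(-254) = -231.5
Option 2: 0.25·(-174) + 0.75·(-264) = -241.5
Option 3: 0.25·(-164) + 0.75·(-264) = -239
Option 4: 0.25·(-174) + 0.75·(-254) = -234
Option 5: 0.25·(-164) + 0.75·(-274) = -246.5
Highest Hurwicz score = -231.5 → Option 1.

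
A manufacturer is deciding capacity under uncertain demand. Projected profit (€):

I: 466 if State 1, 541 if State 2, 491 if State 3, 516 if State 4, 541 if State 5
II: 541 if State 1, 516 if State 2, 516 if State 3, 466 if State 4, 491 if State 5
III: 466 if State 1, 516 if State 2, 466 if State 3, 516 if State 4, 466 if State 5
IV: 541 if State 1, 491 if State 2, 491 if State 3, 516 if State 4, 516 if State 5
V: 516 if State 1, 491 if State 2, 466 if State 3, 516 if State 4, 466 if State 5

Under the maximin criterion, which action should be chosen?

IV

Row minima: I=466, II=466, III=466, IV=491, V=466
Best worst-case = 491 → IV.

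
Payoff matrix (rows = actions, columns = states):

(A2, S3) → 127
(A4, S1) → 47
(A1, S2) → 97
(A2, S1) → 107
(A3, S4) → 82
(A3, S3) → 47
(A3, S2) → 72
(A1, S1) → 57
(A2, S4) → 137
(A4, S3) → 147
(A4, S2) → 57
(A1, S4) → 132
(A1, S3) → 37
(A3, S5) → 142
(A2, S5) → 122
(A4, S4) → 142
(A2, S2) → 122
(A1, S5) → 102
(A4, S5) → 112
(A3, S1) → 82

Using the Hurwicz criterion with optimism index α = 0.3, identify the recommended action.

A1: 0.3·132 + 0.7·37 = 65.5
A2: 0.3·137 + 0.7·107 = 116
A3: 0.3·142 + 0.7·47 = 75.5
A4: 0.3·147 + 0.7·47 = 77
Highest Hurwicz score = 116 → A2.

A2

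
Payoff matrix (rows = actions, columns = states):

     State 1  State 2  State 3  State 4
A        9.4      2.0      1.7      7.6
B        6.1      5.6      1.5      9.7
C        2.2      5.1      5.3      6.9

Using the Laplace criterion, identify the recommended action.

Row averages: A=5.175, B=5.725, C=4.875
Highest average = 5.725 → B.

B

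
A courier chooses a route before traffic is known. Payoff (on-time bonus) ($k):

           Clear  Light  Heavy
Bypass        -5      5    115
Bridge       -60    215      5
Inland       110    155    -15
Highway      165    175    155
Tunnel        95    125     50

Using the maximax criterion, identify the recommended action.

Row maxima: Bypass=115, Bridge=215, Inland=155, Highway=175, Tunnel=125
Best best-case = 215 → Bridge.

Bridge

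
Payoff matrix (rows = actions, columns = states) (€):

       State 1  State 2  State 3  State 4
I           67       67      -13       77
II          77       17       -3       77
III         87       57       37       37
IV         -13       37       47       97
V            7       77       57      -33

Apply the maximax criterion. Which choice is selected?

Row maxima: I=77, II=77, III=87, IV=97, V=77
Best best-case = 97 → IV.

IV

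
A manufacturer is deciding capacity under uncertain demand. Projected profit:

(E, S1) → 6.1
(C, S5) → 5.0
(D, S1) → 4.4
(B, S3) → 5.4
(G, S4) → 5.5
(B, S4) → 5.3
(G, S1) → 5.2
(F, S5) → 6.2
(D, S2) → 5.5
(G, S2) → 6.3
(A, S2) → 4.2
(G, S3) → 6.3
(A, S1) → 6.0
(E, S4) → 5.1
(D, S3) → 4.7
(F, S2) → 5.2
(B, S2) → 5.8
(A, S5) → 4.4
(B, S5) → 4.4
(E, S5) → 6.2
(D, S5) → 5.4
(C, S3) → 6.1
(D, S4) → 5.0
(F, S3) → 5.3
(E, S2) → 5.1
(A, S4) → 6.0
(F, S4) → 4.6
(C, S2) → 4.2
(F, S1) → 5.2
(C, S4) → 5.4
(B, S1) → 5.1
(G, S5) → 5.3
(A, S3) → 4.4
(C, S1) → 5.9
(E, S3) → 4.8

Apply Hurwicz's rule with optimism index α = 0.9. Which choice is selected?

G

A: 0.9·6.0 + 0.1·4.2 = 5.82
B: 0.9·5.8 + 0.1·4.4 = 5.66
C: 0.9·6.1 + 0.1·4.2 = 5.91
D: 0.9·5.5 + 0.1·4.4 = 5.39
E: 0.9·6.2 + 0.1·4.8 = 6.06
F: 0.9·6.2 + 0.1·4.6 = 6.04
G: 0.9·6.3 + 0.1·5.2 = 6.19
Highest Hurwicz score = 6.19 → G.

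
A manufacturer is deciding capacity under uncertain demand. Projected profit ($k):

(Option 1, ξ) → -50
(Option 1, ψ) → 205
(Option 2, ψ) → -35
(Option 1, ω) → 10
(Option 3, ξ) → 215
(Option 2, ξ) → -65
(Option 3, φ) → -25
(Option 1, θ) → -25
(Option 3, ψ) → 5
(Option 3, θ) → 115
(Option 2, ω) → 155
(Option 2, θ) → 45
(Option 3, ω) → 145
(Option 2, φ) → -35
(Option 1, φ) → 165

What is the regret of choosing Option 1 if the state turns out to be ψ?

Best payoff under ψ is 205.
Regret = 205 − 205 = 0.

0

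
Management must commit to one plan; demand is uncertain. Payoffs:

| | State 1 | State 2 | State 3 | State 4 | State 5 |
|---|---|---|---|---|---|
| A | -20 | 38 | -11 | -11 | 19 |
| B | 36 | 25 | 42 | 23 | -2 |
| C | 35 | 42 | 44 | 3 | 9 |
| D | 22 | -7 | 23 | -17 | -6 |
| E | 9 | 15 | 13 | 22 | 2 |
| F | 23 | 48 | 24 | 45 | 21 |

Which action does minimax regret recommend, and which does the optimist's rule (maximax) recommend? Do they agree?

Column bests: State 1=36, State 2=48, State 3=44, State 4=45, State 5=21.
A regrets: 56, 10, 55, 56, 2 → max 56
B regrets: 0, 23, 2, 22, 23 → max 23
C regrets: 1, 6, 0, 42, 12 → max 42
D regrets: 14, 55, 21, 62, 27 → max 62
E regrets: 27, 33, 31, 23, 19 → max 33
F regrets: 13, 0, 20, 0, 0 → max 20
Smallest max regret = 20 → F.
Row maxima: A=38, B=42, C=44, D=23, E=22, F=48
Best best-case = 48 → F.

minimax regret → F; maximax → F (agree)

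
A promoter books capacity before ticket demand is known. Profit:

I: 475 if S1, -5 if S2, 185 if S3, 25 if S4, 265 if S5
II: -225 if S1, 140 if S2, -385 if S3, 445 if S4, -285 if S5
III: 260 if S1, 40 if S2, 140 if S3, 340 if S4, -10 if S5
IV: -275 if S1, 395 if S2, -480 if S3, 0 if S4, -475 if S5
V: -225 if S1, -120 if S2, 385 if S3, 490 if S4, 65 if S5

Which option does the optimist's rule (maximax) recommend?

V

Row maxima: I=475, II=445, III=340, IV=395, V=490
Best best-case = 490 → V.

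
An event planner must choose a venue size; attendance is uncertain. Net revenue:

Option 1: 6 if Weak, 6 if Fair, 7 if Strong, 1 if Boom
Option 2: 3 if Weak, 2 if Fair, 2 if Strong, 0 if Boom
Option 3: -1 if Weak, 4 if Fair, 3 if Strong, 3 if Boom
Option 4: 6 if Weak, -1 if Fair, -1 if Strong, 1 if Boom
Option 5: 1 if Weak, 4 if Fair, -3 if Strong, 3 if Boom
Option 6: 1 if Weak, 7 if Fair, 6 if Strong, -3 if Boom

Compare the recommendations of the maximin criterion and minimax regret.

Row minima: Option 1=1, Option 2=0, Option 3=-1, Option 4=-1, Option 5=-3, Option 6=-3
Best worst-case = 1 → Option 1.
Column bests: Weak=6, Fair=7, Strong=7, Boom=3.
Option 1 regrets: 0, 1, 0, 2 → max 2
Option 2 regrets: 3, 5, 5, 3 → max 5
Option 3 regrets: 7, 3, 4, 0 → max 7
Option 4 regrets: 0, 8, 8, 2 → max 8
Option 5 regrets: 5, 3, 10, 0 → max 10
Option 6 regrets: 5, 0, 1, 6 → max 6
Smallest max regret = 2 → Option 1.

maximin → Option 1; minimax regret → Option 1 (agree)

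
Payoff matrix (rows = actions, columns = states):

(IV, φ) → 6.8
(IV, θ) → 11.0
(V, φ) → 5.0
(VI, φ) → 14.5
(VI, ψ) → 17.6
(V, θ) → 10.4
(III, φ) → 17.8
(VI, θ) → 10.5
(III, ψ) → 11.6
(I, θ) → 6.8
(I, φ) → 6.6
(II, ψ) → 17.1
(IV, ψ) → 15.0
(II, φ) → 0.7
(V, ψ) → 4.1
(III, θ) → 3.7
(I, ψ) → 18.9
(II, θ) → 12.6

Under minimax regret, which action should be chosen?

VI

Column bests: θ=12.6, φ=17.8, ψ=18.9.
I regrets: 5.8, 11.2, 0.0 → max 11.2
II regrets: 0.0, 17.1, 1.8 → max 17.1
III regrets: 8.9, 0.0, 7.3 → max 8.9
IV regrets: 1.6, 11.0, 3.9 → max 11.0
V regrets: 2.2, 12.8, 14.8 → max 14.8
VI regrets: 2.1, 3.3, 1.3 → max 3.3
Smallest max regret = 3.3 → VI.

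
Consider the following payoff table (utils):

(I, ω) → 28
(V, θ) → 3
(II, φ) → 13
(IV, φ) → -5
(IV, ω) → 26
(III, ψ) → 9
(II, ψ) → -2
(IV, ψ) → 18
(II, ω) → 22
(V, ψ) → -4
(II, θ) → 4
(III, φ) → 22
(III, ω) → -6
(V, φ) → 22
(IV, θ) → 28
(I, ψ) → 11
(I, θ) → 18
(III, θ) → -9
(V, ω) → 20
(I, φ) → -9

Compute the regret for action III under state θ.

37

Best payoff under θ is 28.
Regret = 28 − (-9) = 37.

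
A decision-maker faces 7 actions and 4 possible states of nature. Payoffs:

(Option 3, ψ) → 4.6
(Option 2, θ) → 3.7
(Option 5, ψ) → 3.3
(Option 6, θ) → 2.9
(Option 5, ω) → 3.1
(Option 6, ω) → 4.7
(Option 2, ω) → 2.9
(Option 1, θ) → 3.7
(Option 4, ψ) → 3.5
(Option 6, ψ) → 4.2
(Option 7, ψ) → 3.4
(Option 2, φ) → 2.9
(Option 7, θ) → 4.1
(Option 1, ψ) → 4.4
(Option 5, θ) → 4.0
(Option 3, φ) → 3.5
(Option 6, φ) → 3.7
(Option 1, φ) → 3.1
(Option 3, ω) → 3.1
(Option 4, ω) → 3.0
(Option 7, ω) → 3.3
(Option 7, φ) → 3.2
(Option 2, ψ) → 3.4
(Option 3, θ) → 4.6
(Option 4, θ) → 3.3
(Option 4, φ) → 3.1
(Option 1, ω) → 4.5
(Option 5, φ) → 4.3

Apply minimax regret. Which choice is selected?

Column bests: θ=4.6, φ=4.3, ψ=4.6, ω=4.7.
Option 1 regrets: 0.9, 1.2, 0.2, 0.2 → max 1.2
Option 2 regrets: 0.9, 1.4, 1.2, 1.8 → max 1.8
Option 3 regrets: 0.0, 0.8, 0.0, 1.6 → max 1.6
Option 4 regrets: 1.3, 1.2, 1.1, 1.7 → max 1.7
Option 5 regrets: 0.6, 0.0, 1.3, 1.6 → max 1.6
Option 6 regrets: 1.7, 0.6, 0.4, 0.0 → max 1.7
Option 7 regrets: 0.5, 1.1, 1.2, 1.4 → max 1.4
Smallest max regret = 1.2 → Option 1.

Option 1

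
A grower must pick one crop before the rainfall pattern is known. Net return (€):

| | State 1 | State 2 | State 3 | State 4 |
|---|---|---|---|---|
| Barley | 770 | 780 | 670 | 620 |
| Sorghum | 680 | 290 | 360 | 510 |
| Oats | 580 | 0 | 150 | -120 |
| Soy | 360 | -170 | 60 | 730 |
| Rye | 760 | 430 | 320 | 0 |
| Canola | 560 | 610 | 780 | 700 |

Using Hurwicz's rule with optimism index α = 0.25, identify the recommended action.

Barley: 0.25·780 + 0.75·620 = 660
Sorghum: 0.25·680 + 0.75·290 = 387.5
Oats: 0.25·580 + 0.75·(-120) = 55
Soy: 0.25·730 + 0.75·(-170) = 55
Rye: 0.25·760 + 0.75·0 = 190
Canola: 0.25·780 + 0.75·560 = 615
Highest Hurwicz score = 660 → Barley.

Barley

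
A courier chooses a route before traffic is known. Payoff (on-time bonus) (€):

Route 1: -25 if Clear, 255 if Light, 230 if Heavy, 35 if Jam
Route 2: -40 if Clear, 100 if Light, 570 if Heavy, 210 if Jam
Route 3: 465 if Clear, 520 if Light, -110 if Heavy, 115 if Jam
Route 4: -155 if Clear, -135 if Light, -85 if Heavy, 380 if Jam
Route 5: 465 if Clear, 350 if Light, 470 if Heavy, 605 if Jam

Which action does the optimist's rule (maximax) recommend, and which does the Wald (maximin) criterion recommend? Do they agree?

maximax → Route 5; maximin → Route 5 (agree)

Row maxima: Route 1=255, Route 2=570, Route 3=520, Route 4=380, Route 5=605
Best best-case = 605 → Route 5.
Row minima: Route 1=-25, Route 2=-40, Route 3=-110, Route 4=-155, Route 5=350
Best worst-case = 350 → Route 5.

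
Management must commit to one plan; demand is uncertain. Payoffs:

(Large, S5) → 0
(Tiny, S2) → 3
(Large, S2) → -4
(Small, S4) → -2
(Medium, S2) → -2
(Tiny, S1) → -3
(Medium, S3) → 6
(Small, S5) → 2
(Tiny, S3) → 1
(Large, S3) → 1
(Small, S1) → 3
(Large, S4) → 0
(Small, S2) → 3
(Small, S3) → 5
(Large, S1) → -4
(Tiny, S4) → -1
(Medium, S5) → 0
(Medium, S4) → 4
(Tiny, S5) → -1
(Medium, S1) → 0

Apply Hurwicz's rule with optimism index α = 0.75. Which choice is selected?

Medium

Tiny: 0.75·3 + 0.25·(-3) = 1.5
Small: 0.75·5 + 0.25·(-2) = 3.25
Medium: 0.75·6 + 0.25·(-2) = 4
Large: 0.75·1 + 0.25·(-4) = -0.25
Highest Hurwicz score = 4 → Medium.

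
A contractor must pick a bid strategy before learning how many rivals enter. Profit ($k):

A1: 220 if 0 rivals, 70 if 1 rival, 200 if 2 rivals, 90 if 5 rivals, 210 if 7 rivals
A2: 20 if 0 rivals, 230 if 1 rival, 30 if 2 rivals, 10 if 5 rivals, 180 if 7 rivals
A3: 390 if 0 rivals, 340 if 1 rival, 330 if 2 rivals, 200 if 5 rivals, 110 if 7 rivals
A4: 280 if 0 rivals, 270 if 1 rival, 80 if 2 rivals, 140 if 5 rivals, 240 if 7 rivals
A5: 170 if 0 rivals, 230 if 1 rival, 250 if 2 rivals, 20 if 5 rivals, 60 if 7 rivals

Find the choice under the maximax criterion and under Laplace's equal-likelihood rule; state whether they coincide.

Row maxima: A1=220, A2=230, A3=390, A4=280, A5=250
Best best-case = 390 → A3.
Row averages: A1=158, A2=94, A3=274, A4=202, A5=146
Highest average = 274 → A3.

maximax → A3; laplace → A3 (agree)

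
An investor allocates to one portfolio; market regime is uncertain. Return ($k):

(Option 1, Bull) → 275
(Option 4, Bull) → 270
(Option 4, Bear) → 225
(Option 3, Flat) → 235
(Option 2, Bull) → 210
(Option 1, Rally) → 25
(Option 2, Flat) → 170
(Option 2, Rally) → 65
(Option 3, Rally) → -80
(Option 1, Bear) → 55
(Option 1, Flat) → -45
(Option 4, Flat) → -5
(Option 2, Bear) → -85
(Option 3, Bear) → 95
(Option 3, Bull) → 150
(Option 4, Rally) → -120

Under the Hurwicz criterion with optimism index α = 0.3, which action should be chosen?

Option 1: 0.3·275 + 0.7·(-45) = 51
Option 2: 0.3·210 + 0.7·(-85) = 3.5
Option 3: 0.3·235 + 0.7·(-80) = 14.5
Option 4: 0.3·270 + 0.7·(-120) = -3
Highest Hurwicz score = 51 → Option 1.

Option 1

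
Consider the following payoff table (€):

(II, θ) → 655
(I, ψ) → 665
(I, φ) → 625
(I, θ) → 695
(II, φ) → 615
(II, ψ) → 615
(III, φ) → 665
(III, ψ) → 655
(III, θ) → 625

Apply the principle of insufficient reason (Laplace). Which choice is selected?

I

Row averages: I=1985/3, II=1885/3, III=1945/3
Highest average = 1985/3 → I.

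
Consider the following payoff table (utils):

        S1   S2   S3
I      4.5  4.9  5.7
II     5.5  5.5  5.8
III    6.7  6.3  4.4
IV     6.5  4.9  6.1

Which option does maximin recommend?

Row minima: I=4.5, II=5.5, III=4.4, IV=4.9
Best worst-case = 5.5 → II.

II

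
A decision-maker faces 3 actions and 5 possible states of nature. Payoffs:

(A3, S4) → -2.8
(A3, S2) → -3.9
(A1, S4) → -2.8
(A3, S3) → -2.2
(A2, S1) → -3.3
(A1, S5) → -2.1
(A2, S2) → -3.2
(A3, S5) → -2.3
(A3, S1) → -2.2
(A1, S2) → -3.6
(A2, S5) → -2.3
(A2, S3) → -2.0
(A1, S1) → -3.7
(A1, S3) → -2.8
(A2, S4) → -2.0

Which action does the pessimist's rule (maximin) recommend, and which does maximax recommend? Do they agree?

Row minima: A1=-3.7, A2=-3.3, A3=-3.9
Best worst-case = -3.3 → A2.
Row maxima: A1=-2.1, A2=-2.0, A3=-2.2
Best best-case = -2.0 → A2.

maximin → A2; maximax → A2 (agree)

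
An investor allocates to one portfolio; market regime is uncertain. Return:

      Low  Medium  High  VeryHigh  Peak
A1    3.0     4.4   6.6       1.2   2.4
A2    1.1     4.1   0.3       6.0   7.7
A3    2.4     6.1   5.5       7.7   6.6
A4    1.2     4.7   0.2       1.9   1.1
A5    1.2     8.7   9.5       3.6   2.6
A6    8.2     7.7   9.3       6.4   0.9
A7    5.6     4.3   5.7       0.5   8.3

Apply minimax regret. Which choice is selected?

Column bests: Low=8.2, Medium=8.7, High=9.5, VeryHigh=7.7, Peak=8.3.
A1 regrets: 5.2, 4.3, 2.9, 6.5, 5.9 → max 6.5
A2 regrets: 7.1, 4.6, 9.2, 1.7, 0.6 → max 9.2
A3 regrets: 5.8, 2.6, 4.0, 0.0, 1.7 → max 5.8
A4 regrets: 7.0, 4.0, 9.3, 5.8, 7.2 → max 9.3
A5 regrets: 7.0, 0.0, 0.0, 4.1, 5.7 → max 7.0
A6 regrets: 0.0, 1.0, 0.2, 1.3, 7.4 → max 7.4
A7 regrets: 2.6, 4.4, 3.8, 7.2, 0.0 → max 7.2
Smallest max regret = 5.8 → A3.

A3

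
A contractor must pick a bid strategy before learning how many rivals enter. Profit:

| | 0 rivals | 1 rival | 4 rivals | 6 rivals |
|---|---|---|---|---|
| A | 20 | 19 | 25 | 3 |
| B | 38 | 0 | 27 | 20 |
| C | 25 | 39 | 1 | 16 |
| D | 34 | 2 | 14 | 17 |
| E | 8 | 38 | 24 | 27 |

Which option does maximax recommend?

Row maxima: A=25, B=38, C=39, D=34, E=38
Best best-case = 39 → C.

C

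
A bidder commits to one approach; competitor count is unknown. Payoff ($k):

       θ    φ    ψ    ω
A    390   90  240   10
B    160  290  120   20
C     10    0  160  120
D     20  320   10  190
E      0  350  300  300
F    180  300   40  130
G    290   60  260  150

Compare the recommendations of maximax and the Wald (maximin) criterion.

Row maxima: A=390, B=290, C=160, D=320, E=350, F=300, G=290
Best best-case = 390 → A.
Row minima: A=10, B=20, C=0, D=10, E=0, F=40, G=60
Best worst-case = 60 → G.

maximax → A; maximin → G (disagree)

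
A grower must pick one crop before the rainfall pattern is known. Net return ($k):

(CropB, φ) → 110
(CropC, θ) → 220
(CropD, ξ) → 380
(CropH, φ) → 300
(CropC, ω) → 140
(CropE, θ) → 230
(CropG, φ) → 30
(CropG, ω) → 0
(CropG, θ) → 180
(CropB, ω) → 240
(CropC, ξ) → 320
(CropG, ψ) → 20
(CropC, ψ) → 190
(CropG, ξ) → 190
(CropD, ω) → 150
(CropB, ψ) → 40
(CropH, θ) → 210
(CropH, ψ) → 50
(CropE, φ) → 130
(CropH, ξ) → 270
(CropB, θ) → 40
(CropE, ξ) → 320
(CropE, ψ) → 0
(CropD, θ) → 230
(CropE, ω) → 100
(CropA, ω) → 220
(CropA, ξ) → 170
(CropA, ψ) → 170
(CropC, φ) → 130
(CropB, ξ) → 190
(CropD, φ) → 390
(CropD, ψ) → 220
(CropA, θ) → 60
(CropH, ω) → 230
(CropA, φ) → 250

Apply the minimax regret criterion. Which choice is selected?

Column bests: θ=230, φ=390, ψ=220, ω=240, ξ=380.
CropC regrets: 10, 260, 30, 100, 60 → max 260
CropE regrets: 0, 260, 220, 140, 60 → max 260
CropH regrets: 20, 90, 170, 10, 110 → max 170
CropD regrets: 0, 0, 0, 90, 0 → max 90
CropG regrets: 50, 360, 200, 240, 190 → max 360
CropA regrets: 170, 140, 50, 20, 210 → max 210
CropB regrets: 190, 280, 180, 0, 190 → max 280
Smallest max regret = 90 → CropD.

CropD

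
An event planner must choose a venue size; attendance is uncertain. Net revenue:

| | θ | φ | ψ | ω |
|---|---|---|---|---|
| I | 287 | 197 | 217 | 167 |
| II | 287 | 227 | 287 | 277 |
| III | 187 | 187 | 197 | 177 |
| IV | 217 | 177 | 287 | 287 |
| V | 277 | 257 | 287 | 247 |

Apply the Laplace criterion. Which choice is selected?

II

Row averages: I=217, II=269.5, III=187, IV=242, V=267
Highest average = 269.5 → II.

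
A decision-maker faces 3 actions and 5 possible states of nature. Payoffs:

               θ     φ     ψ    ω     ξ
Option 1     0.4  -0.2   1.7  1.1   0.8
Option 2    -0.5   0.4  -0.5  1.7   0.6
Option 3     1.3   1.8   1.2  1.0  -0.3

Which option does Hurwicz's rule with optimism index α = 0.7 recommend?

Option 1: 0.7·1.7 + 0.3·(-0.2) = 1.13
Option 2: 0.7·1.7 + 0.3·(-0.5) = 1.04
Option 3: 0.7·1.8 + 0.3·(-0.3) = 1.17
Highest Hurwicz score = 1.17 → Option 3.

Option 3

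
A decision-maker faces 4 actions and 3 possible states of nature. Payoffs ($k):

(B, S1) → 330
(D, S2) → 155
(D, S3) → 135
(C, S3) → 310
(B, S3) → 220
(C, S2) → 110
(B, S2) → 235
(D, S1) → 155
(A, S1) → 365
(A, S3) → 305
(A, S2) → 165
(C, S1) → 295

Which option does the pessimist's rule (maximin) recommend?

B

Row minima: A=165, B=220, C=110, D=135
Best worst-case = 220 → B.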